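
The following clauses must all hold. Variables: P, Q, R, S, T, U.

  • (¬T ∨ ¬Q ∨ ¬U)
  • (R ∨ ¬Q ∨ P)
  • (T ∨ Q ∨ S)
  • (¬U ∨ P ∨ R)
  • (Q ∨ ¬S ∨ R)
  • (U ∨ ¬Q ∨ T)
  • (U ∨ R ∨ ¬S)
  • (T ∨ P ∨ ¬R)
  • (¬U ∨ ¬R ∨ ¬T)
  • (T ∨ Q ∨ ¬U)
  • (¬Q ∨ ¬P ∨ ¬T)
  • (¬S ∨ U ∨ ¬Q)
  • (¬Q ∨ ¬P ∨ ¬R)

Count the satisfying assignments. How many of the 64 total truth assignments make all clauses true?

Split on Q, then R.
  Q=T, R=T: remaining (P,S,T,U) ∈ {(F,F,T,F)} — 1.
  Q=T, R=F: remaining (P,S,T,U) ∈ {(T,F,F,T); (T,T,F,T)} — 2.
  Q=F, R=T: 5 of the 16 assignments to (P,S,T,U) work.
  Q=F, R=F: remaining (P,S,T,U) ∈ {(F,F,T,F); (T,F,T,F); (T,F,T,T)} — 3.
Total: 1 + 2 + 5 + 3 = 11.

11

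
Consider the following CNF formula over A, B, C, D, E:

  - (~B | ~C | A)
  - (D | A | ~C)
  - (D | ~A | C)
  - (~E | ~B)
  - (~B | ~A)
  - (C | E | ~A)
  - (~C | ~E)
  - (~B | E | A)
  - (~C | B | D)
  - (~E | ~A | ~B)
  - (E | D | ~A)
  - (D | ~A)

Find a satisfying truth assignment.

A = False, B = False, C = False, D = True, E = True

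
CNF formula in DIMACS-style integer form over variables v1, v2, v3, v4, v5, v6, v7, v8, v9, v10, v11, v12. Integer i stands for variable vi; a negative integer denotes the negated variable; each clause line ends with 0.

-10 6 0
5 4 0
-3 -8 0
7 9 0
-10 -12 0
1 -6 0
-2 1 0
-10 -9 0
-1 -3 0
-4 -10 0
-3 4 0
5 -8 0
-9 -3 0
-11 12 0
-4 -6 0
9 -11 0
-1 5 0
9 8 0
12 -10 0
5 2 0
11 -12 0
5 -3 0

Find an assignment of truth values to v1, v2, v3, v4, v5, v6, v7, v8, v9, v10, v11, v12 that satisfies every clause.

v1=True, v2=True, v3=False, v4=True, v5=True, v6=False, v7=False, v8=True, v9=True, v10=False, v11=False, v12=False

v3 occurs only negated in the remaining clauses — set v3 = False.
v5 occurs only positively in the remaining clauses — set v5 = True.
Try v1 = True.
Try v4 = True.
  then v10 is forced to False.
  then v6 is forced to False.
Try v7 = False.
  then v9 is forced to True.
The remaining clauses are satisfied by v2 = True, v8 = True, v11 = False, v12 = False.
Check each clause:
  1. (v6 | ~v10) — ~v10 is true.
  2. (v4 | v5) — v4 is true.
  3. (~v8 | ~v3) — ~v3 is true.
  4. (v7 | v9) — v9 is true.
  5. (~v10 | ~v12) — ~v12 is true.
  6. (~v6 | v1) — v1 is true.
  7. (~v2 | v1) — v1 is true.
  8. (~v9 | ~v10) — ~v10 is true.
  9. (~v1 | ~v3) — ~v3 is true.
  10. (~v10 | ~v4) — ~v10 is true.
  11. (~v3 | v4) — v4 is true.
  12. (v5 | ~v8) — v5 is true.
  13. (~v3 | ~v9) — ~v3 is true.
  14. (v12 | ~v11) — ~v11 is true.
  15. (~v4 | ~v6) — ~v6 is true.
  16. (v9 | ~v11) — v9 is true.
  17. (~v1 | v5) — v5 is true.
  18. (v8 | v9) — v8 is true.
  19. (~v10 | v12) — ~v10 is true.
  20. (v2 | v5) — v2 is true.
  21. (v11 | ~v12) — ~v12 is true.
  22. (v5 | ~v3) — ~v3 is true.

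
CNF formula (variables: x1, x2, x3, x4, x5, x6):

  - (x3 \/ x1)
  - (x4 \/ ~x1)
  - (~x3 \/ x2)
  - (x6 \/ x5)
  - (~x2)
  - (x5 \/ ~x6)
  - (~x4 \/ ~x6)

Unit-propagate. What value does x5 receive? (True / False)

Unit clause (~x2) sets x2 = False.
(~x3 \/ x2): since x2 = False, the clause reduces to (~x3). x3 = False.
In (x1 \/ x3), x3 is now false; x1 must hold, so x1 = True.
(x4 \/ ~x1) with x1 = True leaves only x4, so x4 = True.
(~x6 \/ ~x4): since x4 = True, the clause reduces to (~x6). x6 = False.
In (x5 \/ x6), x6 is now false; x5 must hold, so x5 = True.

True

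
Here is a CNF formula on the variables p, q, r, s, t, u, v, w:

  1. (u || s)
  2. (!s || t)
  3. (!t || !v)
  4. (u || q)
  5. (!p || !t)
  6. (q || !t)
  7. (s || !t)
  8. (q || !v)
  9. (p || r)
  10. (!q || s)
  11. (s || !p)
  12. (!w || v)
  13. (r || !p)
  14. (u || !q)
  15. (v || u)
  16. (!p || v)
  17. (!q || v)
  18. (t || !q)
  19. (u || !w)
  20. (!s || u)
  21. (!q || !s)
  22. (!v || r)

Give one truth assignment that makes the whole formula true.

p = False  q = False  r = True  s = False  t = False  u = True  v = False  w = False

Pure literal: r appears only positively; assign r = True.
Pure literal: u appears only positively; assign u = True.
Branch on p: take p = False.
Set q = False and propagate.
  then t is forced to False.
  then s is forced to False.
  then v is forced to False.
  then w is forced to False.
Every clause has at least one true literal under this assignment.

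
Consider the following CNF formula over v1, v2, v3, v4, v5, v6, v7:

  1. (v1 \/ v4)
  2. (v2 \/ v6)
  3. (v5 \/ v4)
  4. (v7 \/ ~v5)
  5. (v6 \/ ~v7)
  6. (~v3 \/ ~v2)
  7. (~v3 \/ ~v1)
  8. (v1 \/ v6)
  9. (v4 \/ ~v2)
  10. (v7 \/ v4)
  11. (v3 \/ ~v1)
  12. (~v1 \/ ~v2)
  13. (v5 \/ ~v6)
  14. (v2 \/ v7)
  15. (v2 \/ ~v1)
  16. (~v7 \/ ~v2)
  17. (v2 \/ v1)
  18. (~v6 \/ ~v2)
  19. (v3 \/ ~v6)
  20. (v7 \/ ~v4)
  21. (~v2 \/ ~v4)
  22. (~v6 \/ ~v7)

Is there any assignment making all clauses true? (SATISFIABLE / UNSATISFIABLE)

UNSATISFIABLE

v2 = True:
  propagation gives v3=False, v4=True; an empty clause results — contradiction.
v2 = False:
  propagation gives v6=True, v5=True, v7=True; an empty clause results — contradiction.
Every branch closes, so no satisfying assignment exists.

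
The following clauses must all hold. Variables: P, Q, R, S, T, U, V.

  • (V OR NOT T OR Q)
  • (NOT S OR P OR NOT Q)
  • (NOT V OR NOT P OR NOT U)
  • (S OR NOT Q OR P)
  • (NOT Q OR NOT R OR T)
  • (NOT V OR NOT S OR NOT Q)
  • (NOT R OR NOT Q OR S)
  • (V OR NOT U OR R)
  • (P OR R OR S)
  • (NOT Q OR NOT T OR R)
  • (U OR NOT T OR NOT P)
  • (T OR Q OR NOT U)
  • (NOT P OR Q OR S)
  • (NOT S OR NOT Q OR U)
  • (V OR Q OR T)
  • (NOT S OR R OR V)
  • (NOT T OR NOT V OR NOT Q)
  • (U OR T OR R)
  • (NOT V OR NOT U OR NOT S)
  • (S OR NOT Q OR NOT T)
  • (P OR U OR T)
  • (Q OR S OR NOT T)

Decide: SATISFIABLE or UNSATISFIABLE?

SATISFIABLE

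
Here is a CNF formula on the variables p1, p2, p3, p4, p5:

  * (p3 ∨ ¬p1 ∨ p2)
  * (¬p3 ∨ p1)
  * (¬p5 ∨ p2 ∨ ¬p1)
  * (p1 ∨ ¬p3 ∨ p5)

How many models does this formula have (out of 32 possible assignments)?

18

Case analysis on p1 and p3:
  p1=T, p3=T: p4 free; 3 ways for (p2,p5) × 2^1 = 6.
  p1=T, p3=F: remaining (p2,p4,p5) ∈ {(T,F,F); (T,F,T); (T,T,F); (T,T,T)} — 4.
  p1=F, p3=T: a clause becomes empty — 0.
  p1=F, p3=F: p2, p4, p5 free → 2^3 = 8.
Total: 6 + 4 + 0 + 8 = 18.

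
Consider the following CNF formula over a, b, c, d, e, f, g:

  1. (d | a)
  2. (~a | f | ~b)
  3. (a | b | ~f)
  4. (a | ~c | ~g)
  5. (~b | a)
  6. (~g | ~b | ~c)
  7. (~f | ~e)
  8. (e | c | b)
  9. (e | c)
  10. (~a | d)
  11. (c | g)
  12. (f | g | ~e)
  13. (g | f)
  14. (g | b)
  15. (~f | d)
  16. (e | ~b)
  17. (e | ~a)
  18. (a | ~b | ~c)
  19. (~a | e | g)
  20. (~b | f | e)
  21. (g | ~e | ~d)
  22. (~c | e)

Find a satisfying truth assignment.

a=F, b=F, c=F, d=T, e=T, f=F, g=T

Set a = False and propagate.
  then d is forced to True.
  then b is forced to False.
  then f is forced to False.
  then g is forced to True.
  then c is forced to False.
  then e is forced to True.
Every clause has at least one true literal under this assignment.
Check each clause:
  1. (a | d) — d is true.
  2. (f | ~a | ~b) — ~b is true.
  3. (~f | b | a) — ~f is true.
  4. (~g | ~c | a) — ~c is true.
  5. (a | ~b) — ~b is true.
  6. (~g | ~c | ~b) — ~c is true.
  7. (~f | ~e) — ~f is true.
  8. (b | e | c) — e is true.
  9. (e | c) — e is true.
  10. (d | ~a) — d is true.
  11. (g | c) — g is true.
  12. (f | ~e | g) — g is true.
  13. (g | f) — g is true.
  14. (b | g) — g is true.
  15. (~f | d) — ~f is true.
  16. (e | ~b) — e is true.
  17. (e | ~a) — e is true.
  18. (a | ~b | ~c) — ~c is true.
  19. (g | ~a | e) — e is true.
  20. (e | f | ~b) — e is true.
  21. (~d | ~e | g) — g is true.
  22. (e | ~c) — e is true.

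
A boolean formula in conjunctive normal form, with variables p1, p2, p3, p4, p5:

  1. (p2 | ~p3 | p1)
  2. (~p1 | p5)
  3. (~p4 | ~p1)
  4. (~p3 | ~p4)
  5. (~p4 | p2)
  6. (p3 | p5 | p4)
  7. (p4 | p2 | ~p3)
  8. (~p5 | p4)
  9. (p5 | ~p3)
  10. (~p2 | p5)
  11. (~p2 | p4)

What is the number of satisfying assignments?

1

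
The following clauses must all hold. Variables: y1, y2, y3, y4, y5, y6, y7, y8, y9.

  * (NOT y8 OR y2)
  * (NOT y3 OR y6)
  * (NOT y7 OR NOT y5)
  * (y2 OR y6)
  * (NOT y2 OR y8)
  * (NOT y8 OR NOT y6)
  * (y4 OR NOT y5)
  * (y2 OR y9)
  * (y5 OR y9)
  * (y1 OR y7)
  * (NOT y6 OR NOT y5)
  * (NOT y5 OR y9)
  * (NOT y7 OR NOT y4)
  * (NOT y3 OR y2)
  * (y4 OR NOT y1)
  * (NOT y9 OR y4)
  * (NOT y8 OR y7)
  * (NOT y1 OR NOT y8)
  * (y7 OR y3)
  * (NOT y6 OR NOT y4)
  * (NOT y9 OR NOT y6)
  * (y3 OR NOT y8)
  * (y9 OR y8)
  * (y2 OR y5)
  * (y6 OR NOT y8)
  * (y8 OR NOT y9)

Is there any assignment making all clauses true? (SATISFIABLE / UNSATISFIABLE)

UNSATISFIABLE

y8 = True:
  propagation gives y2=True, y6=False; an empty clause results — contradiction.
y8 = False:
  propagation gives y2=False, y6=True, y9=True; an empty clause results — contradiction.
Every branch closes, so no satisfying assignment exists.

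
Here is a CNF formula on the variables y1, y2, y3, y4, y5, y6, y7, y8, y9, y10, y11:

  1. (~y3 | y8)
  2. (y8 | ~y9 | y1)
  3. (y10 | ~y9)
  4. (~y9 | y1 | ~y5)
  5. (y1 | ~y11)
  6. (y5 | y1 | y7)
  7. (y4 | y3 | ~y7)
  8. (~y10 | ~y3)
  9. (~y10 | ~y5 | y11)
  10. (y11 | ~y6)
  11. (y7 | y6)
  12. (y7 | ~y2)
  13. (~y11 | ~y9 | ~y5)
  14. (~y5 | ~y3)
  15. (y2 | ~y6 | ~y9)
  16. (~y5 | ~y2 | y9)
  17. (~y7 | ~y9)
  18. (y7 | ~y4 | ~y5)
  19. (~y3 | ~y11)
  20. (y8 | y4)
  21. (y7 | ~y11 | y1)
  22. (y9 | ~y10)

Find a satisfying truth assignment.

Pure literal: y1 appears only positively; assign y1 = True.
Pure literal: y8 appears only positively; assign y8 = True.
Set y2 = False and propagate.
Try y3 = False.
The remaining clauses are satisfied by y4 = True, y5 = False, y6 = True, y7 = True, y9 = False, y10 = False, y11 = True.
Every clause has at least one true literal under this assignment.

y1 = True, y2 = False, y3 = False, y4 = True, y5 = False, y6 = True, y7 = True, y8 = True, y9 = False, y10 = False, y11 = True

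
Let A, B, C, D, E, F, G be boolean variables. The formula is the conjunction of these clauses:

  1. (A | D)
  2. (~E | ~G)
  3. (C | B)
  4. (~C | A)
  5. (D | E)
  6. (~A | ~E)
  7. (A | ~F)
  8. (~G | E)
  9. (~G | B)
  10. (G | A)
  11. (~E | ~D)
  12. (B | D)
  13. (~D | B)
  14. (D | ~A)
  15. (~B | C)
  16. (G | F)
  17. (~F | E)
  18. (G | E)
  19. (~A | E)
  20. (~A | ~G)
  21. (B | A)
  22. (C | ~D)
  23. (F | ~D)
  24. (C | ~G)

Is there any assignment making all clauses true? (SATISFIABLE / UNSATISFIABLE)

A = True:
  propagation gives E=False; an empty clause results — contradiction.
A = False:
  propagation gives D=True, C=False; an empty clause results — contradiction.
Every branch closes, so no satisfying assignment exists.

UNSATISFIABLE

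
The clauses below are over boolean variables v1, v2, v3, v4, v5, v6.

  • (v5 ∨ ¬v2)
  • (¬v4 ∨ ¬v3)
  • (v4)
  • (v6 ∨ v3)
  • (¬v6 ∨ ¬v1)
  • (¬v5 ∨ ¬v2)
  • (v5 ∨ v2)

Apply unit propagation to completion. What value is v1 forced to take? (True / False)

(v4) stands alone — v4 = True.
From (¬v3 ∨ ¬v4) and v4 = True: v3 = False.
(v6 ∨ v3): since v3 = False, the clause reduces to (v6). v6 = True.
(¬v1 ∨ ¬v6): since v6 = True, the clause reduces to (¬v1). v1 = False.

False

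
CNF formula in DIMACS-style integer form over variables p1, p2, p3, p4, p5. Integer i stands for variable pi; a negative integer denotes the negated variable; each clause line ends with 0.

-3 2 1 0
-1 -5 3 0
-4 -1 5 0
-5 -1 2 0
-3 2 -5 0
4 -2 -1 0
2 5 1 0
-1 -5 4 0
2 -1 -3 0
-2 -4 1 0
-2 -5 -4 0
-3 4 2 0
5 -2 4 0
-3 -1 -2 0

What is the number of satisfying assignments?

Satisfying assignments:
  p1=0 p2=0 p3=0 p4=0 p5=1
  p1=0 p2=0 p3=0 p4=1 p5=1
  p1=0 p2=1 p3=0 p4=0 p5=1
  p1=0 p2=1 p3=1 p4=0 p5=1
  p1=1 p2=0 p3=0 p4=0 p5=0
That's 5 in total.

5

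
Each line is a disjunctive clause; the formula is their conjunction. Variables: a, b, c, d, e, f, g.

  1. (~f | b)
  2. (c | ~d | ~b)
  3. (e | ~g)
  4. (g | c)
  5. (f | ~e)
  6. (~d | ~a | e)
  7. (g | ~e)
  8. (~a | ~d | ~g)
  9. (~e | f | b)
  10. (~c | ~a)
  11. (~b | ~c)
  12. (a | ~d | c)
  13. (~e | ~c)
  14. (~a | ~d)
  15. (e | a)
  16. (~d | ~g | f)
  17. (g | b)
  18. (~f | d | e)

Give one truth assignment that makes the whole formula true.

a=F  b=T  c=F  d=F  e=T  f=T  g=T

Try a = False.
  then e is forced to True.
  then f is forced to True.
  then b is forced to True.
  then g is forced to True.
  then c is forced to False.
  then d is forced to False.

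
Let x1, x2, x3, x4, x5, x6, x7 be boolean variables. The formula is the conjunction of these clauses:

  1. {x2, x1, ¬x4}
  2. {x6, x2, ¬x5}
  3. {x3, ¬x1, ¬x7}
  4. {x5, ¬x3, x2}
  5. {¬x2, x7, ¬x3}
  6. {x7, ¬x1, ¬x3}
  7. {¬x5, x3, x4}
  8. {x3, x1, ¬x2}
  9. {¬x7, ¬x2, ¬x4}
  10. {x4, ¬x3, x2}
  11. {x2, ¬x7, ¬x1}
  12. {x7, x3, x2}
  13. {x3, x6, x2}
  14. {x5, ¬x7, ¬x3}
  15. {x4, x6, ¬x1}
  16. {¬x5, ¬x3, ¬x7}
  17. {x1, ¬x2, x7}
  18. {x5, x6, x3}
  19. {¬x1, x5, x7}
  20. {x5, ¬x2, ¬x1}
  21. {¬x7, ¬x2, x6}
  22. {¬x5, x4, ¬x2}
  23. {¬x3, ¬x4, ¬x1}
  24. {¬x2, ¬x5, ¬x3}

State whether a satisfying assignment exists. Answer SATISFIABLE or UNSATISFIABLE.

SATISFIABLE

Try x1 = True.
Try x2 = True.
  then x5 is forced to True.
  then x4 is forced to True.
  then x7 is forced to False.
  then x3 is forced to False.
x6 is now unconstrained; take x6 = False.
So x1 = True, x2 = True, x3 = False, x4 = True, x5 = True, x6 = False, x7 = False is a satisfying assignment.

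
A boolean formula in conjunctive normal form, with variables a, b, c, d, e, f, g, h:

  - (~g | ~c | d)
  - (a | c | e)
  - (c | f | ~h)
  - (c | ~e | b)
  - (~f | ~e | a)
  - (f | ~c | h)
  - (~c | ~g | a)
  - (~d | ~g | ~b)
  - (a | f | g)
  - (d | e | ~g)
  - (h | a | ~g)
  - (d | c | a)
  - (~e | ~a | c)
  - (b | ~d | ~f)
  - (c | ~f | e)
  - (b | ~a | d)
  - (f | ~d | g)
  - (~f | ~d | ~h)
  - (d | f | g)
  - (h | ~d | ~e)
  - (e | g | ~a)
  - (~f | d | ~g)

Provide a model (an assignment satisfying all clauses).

a=False, b=False, c=True, d=False, e=False, f=True, g=False, h=True

Set a = False and propagate.
Set b = False and propagate.
Branch on c: take c = True.
  then g is forced to False.
  then f is forced to True.
  then e is forced to False.
  then d is forced to False.
h is now unconstrained; take h = True.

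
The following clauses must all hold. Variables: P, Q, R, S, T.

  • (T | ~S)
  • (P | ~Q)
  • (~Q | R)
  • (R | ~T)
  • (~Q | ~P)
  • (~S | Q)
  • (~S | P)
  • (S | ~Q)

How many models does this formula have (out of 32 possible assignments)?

6

Satisfying assignments:
  P=F Q=F R=F S=F T=F
  P=F Q=F R=T S=F T=F
  P=F Q=F R=T S=F T=T
  P=T Q=F R=F S=F T=F
  P=T Q=F R=T S=F T=F
  P=T Q=F R=T S=F T=T
Count: 6.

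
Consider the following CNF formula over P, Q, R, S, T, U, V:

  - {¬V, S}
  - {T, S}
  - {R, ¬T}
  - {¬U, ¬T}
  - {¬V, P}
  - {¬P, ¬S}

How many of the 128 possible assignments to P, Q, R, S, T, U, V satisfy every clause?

14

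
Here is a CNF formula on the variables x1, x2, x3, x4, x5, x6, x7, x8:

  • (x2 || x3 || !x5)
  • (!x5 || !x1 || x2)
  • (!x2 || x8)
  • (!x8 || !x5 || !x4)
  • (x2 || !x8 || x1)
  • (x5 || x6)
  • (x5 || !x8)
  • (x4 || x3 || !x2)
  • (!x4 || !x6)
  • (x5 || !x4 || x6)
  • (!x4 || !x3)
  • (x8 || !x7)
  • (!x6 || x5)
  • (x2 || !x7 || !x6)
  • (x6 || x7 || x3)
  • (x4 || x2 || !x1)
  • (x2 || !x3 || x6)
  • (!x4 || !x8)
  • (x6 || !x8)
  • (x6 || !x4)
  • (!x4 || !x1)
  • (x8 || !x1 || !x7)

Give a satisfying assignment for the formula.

Branch on x1: take x1 = False.
Branch on x2: take x2 = False.
  then x8 is forced to False.
  then x7 is forced to False.
For the remaining variables, x3 = True, x4 = False, x5 = True, x6 = True works.
Check each clause:
  1. (!x5 || x2 || x3) — x3 is true.
  2. (x2 || !x1 || !x5) — !x1 is true.
  3. (!x2 || x8) — !x2 is true.
  4. (!x4 || !x5 || !x8) — !x8 is true.
  5. (!x8 || x2 || x1) — !x8 is true.
  6. (x6 || x5) — x5 is true.
  7. (!x8 || x5) — !x8 is true.
  8. (x4 || !x2 || x3) — x3 is true.
  9. (!x4 || !x6) — !x4 is true.
  10. (x6 || x5 || !x4) — !x4 is true.
  11. (!x3 || !x4) — !x4 is true.
  12. (!x7 || x8) — !x7 is true.
  13. (x5 || !x6) — x5 is true.
  14. (x2 || !x6 || !x7) — !x7 is true.
  15. (x7 || x3 || x6) — x3 is true.
  16. (x2 || !x1 || x4) — !x1 is true.
  17. (!x3 || x6 || x2) — x6 is true.
  18. (!x4 || !x8) — !x8 is true.
  19. (x6 || !x8) — !x8 is true.
  20. (!x4 || x6) — !x4 is true.
  21. (!x1 || !x4) — !x4 is true.
  22. (!x7 || x8 || !x1) — !x7 is true.

x1=False, x2=False, x3=True, x4=False, x5=True, x6=True, x7=False, x8=False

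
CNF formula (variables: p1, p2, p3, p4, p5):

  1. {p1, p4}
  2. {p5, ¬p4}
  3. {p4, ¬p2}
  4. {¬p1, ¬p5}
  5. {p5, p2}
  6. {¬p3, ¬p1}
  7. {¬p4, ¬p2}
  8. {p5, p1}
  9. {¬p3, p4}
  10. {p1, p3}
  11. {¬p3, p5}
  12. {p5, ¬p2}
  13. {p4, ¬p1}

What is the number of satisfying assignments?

1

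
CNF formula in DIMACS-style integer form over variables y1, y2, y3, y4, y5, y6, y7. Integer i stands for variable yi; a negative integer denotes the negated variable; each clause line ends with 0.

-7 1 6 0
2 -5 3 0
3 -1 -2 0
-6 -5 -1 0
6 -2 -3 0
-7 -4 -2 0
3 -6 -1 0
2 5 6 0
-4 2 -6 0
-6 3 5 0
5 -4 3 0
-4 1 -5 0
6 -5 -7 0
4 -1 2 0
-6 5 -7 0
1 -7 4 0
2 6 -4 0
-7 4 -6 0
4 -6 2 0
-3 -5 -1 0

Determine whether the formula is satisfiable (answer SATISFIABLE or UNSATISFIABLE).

SATISFIABLE

Pure literal: y7 appears only negated; assign y7 = False.
Set y1 = False and propagate.
The remaining clauses are satisfied by y2 = True, y3 = False, y4 = False, y5 = True, y6 = False.
Every clause has at least one true literal under this assignment.
So y1=F, y2=T, y3=F, y4=F, y5=T, y6=F, y7=F is a satisfying assignment.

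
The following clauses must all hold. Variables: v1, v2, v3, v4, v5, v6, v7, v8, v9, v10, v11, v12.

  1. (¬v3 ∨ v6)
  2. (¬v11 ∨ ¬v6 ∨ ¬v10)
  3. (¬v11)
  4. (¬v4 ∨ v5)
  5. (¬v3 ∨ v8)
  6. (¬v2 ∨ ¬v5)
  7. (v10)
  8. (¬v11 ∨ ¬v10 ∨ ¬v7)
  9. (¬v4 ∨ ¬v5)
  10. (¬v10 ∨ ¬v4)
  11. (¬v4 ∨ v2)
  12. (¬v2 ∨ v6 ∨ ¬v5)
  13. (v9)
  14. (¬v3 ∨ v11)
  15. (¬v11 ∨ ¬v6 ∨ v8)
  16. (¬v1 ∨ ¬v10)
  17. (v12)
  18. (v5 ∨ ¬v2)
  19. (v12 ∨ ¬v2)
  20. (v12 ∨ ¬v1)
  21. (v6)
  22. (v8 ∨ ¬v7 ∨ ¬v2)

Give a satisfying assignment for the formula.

v1=F, v2=F, v3=F, v4=F, v5=F, v6=T, v7=T, v8=T, v9=T, v10=T, v11=F, v12=T

The clause (¬v11) is unit: v11 must be False.
(v10) is a unit clause, so v10 = True.
(¬v4) is a unit clause, so v4 = False.
Unit propagation: (v9) forces v9 = True.
Unit propagation: (¬v3) forces v3 = False.
(¬v1) is a unit clause, so v1 = False.
(v12) is a unit clause, so v12 = True.
The clause (v6) is unit: v6 must be True.
Pure literal: v2 appears only negated; assign v2 = False.
Pure literal: v8 appears only positively; assign v8 = True.
v5, v7 are now unconstrained; take v5 = False, v7 = True.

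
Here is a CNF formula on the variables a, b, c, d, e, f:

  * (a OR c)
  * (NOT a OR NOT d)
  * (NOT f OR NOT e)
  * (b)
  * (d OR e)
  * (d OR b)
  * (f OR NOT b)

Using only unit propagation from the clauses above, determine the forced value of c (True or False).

True

(b) is a unit clause: b = True.
In (NOT b OR f), NOT b is now false; f must hold, so f = True.
(NOT f OR NOT e) with f = True leaves only NOT e, so e = False.
(d OR e): since e = False, the clause reduces to (d). d = True.
In (NOT a OR NOT d), NOT d is now false; NOT a must hold, so a = False.
From (c OR a) and a = False: c = True.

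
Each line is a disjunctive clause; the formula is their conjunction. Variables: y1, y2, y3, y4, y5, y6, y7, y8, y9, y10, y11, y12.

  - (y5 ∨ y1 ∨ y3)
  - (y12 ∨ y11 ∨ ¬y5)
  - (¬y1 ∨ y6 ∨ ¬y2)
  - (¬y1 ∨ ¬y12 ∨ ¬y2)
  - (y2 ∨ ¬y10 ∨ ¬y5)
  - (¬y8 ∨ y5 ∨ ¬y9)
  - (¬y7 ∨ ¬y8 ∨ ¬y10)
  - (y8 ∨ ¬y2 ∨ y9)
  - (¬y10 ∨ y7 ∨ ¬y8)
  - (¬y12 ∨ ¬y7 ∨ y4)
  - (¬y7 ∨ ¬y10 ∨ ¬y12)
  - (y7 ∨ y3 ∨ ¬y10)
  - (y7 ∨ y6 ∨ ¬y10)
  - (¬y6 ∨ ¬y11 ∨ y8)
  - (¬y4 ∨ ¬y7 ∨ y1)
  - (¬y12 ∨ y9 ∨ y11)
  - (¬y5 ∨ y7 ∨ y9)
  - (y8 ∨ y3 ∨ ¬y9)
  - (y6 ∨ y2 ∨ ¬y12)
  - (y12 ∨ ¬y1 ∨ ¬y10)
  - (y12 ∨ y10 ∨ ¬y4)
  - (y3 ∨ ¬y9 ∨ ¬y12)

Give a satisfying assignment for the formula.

Pure literal: y3 appears only positively; assign y3 = True.
Set y1 = True and propagate.
Set y2 = False and propagate.
For the remaining variables, y4 = False, y5 = False, y6 = False, y7 = False, y8 = False, y9 = True, y10 = False, y11 = False, y12 = False works.

y1 = True, y2 = False, y3 = True, y4 = False, y5 = False, y6 = False, y7 = False, y8 = False, y9 = True, y10 = False, y11 = False, y12 = False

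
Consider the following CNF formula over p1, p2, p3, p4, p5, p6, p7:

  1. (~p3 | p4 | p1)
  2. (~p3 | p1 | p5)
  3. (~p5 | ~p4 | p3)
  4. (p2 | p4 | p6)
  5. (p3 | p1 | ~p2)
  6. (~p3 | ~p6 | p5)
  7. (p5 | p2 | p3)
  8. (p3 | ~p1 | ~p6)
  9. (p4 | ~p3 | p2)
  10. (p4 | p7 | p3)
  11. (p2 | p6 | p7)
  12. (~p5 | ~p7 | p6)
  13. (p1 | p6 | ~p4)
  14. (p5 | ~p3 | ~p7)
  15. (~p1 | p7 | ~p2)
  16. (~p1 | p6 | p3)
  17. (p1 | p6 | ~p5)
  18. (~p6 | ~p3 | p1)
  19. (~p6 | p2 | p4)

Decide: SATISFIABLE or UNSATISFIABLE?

SATISFIABLE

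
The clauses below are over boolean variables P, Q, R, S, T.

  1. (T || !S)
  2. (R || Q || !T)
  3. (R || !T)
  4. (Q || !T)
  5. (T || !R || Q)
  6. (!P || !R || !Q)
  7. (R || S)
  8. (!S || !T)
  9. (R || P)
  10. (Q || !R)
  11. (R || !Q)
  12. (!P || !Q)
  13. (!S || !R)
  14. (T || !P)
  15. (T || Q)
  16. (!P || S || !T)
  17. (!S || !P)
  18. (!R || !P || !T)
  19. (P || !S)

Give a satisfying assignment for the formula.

P=False, Q=True, R=True, S=False, T=True

Try P = False.
  then R is forced to True.
  then Q is forced to True.
  then S is forced to False.
T is now unconstrained; take T = True.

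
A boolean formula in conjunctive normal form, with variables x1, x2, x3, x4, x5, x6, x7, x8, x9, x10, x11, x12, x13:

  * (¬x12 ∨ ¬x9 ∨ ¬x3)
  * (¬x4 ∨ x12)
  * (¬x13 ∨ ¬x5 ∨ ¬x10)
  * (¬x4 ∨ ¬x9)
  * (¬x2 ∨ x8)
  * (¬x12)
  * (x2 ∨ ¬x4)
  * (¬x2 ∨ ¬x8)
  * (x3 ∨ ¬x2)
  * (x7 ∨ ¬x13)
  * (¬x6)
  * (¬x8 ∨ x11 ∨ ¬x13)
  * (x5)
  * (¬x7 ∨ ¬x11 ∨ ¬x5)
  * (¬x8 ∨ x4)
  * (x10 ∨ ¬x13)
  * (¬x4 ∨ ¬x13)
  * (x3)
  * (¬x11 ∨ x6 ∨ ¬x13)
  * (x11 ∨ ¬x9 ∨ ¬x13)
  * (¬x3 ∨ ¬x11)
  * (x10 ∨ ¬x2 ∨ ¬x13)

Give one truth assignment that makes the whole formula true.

x1=False  x2=False  x3=True  x4=False  x5=True  x6=False  x7=True  x8=False  x9=True  x10=True  x11=False  x12=False  x13=False

Check each clause:
  1. (¬x9 ∨ ¬x12 ∨ ¬x3) — ¬x12 is true.
  2. (x12 ∨ ¬x4) — ¬x4 is true.
  3. (¬x5 ∨ ¬x10 ∨ ¬x13) — ¬x13 is true.
  4. (¬x4 ∨ ¬x9) — ¬x4 is true.
  5. (x8 ∨ ¬x2) — ¬x2 is true.
  6. (¬x12) — ¬x12 is true.
  7. (¬x4 ∨ x2) — ¬x4 is true.
  8. (¬x8 ∨ ¬x2) — ¬x8 is true.
  9. (x3 ∨ ¬x2) — x3 is true.
  10. (¬x13 ∨ x7) — ¬x13 is true.
  11. (¬x6) — ¬x6 is true.
  12. (¬x8 ∨ ¬x13 ∨ x11) — ¬x8 is true.
  13. (x5) — x5 is true.
  14. (¬x7 ∨ ¬x11 ∨ ¬x5) — ¬x11 is true.
  15. (¬x8 ∨ x4) — ¬x8 is true.
  16. (¬x13 ∨ x10) — x10 is true.
  17. (¬x13 ∨ ¬x4) — ¬x13 is true.
  18. (x3) — x3 is true.
  19. (¬x11 ∨ x6 ∨ ¬x13) — ¬x13 is true.
  20. (x11 ∨ ¬x9 ∨ ¬x13) — ¬x13 is true.
  21. (¬x11 ∨ ¬x3) — ¬x11 is true.
  22. (x10 ∨ ¬x13 ∨ ¬x2) — x10 is true.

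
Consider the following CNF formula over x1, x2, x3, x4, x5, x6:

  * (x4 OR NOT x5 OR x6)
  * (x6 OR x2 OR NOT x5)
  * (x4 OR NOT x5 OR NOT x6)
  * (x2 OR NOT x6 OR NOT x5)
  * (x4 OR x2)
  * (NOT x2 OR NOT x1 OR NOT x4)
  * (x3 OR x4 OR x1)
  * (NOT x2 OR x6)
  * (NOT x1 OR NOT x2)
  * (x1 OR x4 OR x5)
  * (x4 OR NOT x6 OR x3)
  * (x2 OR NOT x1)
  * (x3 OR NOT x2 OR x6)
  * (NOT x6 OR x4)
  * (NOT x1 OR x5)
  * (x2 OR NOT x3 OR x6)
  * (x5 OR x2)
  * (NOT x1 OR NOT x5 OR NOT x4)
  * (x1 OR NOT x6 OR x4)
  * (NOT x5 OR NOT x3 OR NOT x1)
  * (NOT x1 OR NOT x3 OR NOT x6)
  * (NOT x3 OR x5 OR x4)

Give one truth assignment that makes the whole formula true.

x1 = False, x2 = True, x3 = False, x4 = True, x5 = False, x6 = True

Try x1 = False.
For the remaining variables, x2 = True, x3 = False, x4 = True, x5 = False, x6 = True works.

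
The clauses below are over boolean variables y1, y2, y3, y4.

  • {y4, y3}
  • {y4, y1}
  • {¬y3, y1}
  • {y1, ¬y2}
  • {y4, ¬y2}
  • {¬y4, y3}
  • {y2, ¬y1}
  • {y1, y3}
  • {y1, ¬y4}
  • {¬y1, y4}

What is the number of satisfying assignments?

1

The models are:
  y1=1 y2=1 y3=1 y4=1
That's 1 in total.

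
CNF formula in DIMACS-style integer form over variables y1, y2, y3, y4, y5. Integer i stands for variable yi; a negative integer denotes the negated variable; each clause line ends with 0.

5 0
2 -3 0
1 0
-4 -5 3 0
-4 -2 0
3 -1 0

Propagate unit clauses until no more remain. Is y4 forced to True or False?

False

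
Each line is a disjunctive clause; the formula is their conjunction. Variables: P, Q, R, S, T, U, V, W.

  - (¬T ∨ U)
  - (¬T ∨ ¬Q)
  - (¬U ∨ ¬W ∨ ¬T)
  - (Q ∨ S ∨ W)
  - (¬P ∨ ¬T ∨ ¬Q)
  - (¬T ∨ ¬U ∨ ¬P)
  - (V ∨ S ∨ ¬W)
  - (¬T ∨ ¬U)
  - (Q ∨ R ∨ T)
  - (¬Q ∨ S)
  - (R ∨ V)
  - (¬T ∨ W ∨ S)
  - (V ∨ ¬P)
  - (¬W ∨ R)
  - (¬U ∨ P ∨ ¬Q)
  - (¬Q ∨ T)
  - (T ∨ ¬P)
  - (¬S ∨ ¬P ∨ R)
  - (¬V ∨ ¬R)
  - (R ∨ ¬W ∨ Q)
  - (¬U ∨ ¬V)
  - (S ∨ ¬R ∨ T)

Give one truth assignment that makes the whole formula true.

P=F, Q=F, R=T, S=T, T=F, U=F, V=F, W=T

Check each clause:
  1. (U ∨ ¬T) — ¬T is true.
  2. (¬T ∨ ¬Q) — ¬T is true.
  3. (¬T ∨ ¬U ∨ ¬W) — ¬U is true.
  4. (W ∨ S ∨ Q) — W is true.
  5. (¬Q ∨ ¬P ∨ ¬T) — ¬T is true.
  6. (¬P ∨ ¬U ∨ ¬T) — ¬U is true.
  7. (V ∨ S ∨ ¬W) — S is true.
  8. (¬U ∨ ¬T) — ¬U is true.
  9. (Q ∨ T ∨ R) — R is true.
  10. (S ∨ ¬Q) — S is true.
  11. (V ∨ R) — R is true.
  12. (W ∨ ¬T ∨ S) — W is true.
  13. (¬P ∨ V) — ¬P is true.
  14. (¬W ∨ R) — R is true.
  15. (P ∨ ¬U ∨ ¬Q) — ¬U is true.
  16. (¬Q ∨ T) — ¬Q is true.
  17. (¬P ∨ T) — ¬P is true.
  18. (¬S ∨ ¬P ∨ R) — R is true.
  19. (¬V ∨ ¬R) — ¬V is true.
  20. (¬W ∨ R ∨ Q) — R is true.
  21. (¬U ∨ ¬V) — ¬V is true.
  22. (¬R ∨ T ∨ S) — S is true.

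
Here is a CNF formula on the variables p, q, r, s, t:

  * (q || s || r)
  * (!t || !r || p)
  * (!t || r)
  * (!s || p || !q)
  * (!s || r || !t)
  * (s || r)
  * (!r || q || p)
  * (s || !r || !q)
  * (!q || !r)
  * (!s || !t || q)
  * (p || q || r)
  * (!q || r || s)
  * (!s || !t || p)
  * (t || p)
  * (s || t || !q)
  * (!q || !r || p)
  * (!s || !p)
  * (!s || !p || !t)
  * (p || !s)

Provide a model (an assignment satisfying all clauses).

p = T  q = F  r = T  s = F  t = T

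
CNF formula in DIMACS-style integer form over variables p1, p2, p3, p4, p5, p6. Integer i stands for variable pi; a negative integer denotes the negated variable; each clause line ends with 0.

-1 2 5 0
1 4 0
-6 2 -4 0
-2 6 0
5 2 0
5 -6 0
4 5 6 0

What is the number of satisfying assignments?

Case analysis on p2 and p5:
  p2=T, p5=T: p3 free; 3 ways for (p1,p4,p6) × 2^1 = 6.
  p2=T, p5=F: a clause becomes empty — 0.
  p2=F, p5=T: p3 free; 4 ways for (p1,p4,p6) × 2^1 = 8.
  p2=F, p5=F: a clause becomes empty — 0.
Total: 6 + 0 + 8 + 0 = 14.

14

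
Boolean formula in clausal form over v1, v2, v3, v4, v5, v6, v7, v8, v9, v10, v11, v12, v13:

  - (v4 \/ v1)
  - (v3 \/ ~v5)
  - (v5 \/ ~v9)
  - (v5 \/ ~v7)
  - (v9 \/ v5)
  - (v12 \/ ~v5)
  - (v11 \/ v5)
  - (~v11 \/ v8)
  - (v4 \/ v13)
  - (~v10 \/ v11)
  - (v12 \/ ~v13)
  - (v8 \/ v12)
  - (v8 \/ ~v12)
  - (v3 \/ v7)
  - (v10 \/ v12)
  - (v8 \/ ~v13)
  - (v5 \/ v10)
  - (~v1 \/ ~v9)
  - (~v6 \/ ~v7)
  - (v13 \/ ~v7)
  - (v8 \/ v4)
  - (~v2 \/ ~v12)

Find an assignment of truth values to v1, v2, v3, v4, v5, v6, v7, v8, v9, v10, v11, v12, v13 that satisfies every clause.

v1=True, v2=False, v3=True, v4=True, v5=True, v6=False, v7=False, v8=True, v9=False, v10=True, v11=True, v12=True, v13=False

Check each clause:
  1. (v1 \/ v4) — v1 is true.
  2. (v3 \/ ~v5) — v3 is true.
  3. (v5 \/ ~v9) — v5 is true.
  4. (v5 \/ ~v7) — ~v7 is true.
  5. (v9 \/ v5) — v5 is true.
  6. (~v5 \/ v12) — v12 is true.
  7. (v5 \/ v11) — v11 is true.
  8. (~v11 \/ v8) — v8 is true.
  9. (v13 \/ v4) — v4 is true.
  10. (v11 \/ ~v10) — v11 is true.
  11. (~v13 \/ v12) — ~v13 is true.
  12. (v12 \/ v8) — v8 is true.
  13. (v8 \/ ~v12) — v8 is true.
  14. (v7 \/ v3) — v3 is true.
  15. (v10 \/ v12) — v10 is true.
  16. (~v13 \/ v8) — v8 is true.
  17. (v10 \/ v5) — v10 is true.
  18. (~v1 \/ ~v9) — ~v9 is true.
  19. (~v7 \/ ~v6) — ~v7 is true.
  20. (~v7 \/ v13) — ~v7 is true.
  21. (v8 \/ v4) — v8 is true.
  22. (~v12 \/ ~v2) — ~v2 is true.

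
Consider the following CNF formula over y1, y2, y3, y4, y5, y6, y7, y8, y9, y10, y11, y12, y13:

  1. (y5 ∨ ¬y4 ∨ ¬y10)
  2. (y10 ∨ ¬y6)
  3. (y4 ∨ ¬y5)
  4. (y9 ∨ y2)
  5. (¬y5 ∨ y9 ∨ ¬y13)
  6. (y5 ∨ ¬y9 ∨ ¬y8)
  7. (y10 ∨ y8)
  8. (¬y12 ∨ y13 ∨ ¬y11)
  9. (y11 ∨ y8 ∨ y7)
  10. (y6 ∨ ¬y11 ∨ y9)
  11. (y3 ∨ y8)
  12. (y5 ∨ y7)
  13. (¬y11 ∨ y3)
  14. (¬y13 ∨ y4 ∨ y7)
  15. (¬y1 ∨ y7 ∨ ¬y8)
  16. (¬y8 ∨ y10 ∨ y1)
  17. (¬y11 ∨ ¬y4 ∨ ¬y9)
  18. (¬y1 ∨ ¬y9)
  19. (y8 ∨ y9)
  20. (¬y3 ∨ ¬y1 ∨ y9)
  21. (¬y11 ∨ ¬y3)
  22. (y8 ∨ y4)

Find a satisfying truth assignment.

y1 = 0  y2 = 0  y3 = 0  y4 = 1  y5 = 1  y6 = 0  y7 = 1  y8 = 1  y9 = 1  y10 = 1  y11 = 0  y12 = 0  y13 = 1

y7 occurs only positively in the remaining clauses — set y7 = True.
y12 occurs only negated in the remaining clauses — set y12 = False.
Try y1 = False.
Branch on y2: take y2 = False.
  then y9 is forced to True.
The remaining clauses are satisfied by y3 = False, y4 = True, y5 = True, y6 = False, y8 = True, y10 = True, y11 = False, y13 = True.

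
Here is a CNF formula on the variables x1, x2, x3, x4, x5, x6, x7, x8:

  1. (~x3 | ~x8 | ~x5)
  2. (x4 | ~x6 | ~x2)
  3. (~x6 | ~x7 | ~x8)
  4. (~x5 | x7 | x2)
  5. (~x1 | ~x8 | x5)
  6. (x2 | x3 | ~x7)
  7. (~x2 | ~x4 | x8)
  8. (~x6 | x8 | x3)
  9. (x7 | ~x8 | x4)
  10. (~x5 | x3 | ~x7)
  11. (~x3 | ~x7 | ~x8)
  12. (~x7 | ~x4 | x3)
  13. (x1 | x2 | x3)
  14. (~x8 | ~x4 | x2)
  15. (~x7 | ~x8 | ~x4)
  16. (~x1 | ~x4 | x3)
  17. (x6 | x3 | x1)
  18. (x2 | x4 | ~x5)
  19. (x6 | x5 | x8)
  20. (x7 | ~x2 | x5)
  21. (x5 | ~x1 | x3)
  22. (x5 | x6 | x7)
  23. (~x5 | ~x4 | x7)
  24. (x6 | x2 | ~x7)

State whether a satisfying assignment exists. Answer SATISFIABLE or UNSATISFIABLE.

SATISFIABLE

Branch on x1: take x1 = True.
For the remaining variables, x2 = True, x3 = True, x4 = False, x5 = True, x6 = False, x7 = True, x8 = False works.
So x1 = T  x2 = T  x3 = T  x4 = F  x5 = T  x6 = F  x7 = T  x8 = F is a satisfying assignment.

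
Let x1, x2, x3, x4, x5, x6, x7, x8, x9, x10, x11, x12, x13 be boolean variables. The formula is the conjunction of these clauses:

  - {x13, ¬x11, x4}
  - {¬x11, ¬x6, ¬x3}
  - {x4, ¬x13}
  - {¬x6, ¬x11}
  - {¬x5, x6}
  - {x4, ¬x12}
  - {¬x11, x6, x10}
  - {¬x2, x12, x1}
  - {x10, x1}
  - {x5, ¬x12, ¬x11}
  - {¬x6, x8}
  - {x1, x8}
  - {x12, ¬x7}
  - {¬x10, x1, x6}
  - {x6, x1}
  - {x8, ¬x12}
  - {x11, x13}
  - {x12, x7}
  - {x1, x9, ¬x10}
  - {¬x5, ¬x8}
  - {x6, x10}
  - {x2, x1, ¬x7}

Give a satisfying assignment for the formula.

Pure literal: x1 appears only positively; assign x1 = True.
x4 occurs only positively in the remaining clauses — set x4 = True.
Set x3 = True and propagate.
Set x5 = False and propagate.
Branch on x6: take x6 = False.
  then x10 is forced to True.
For the remaining variables, x2 = False, x7 = True, x8 = True, x9 = False, x11 = False, x12 = True, x13 = True works.
Check each clause:
  1. {x13, ¬x11, x4} — ¬x11 is true.
  2. {¬x11, ¬x6, ¬x3} — ¬x6 is true.
  3. {¬x13, x4} — x4 is true.
  4. {¬x6, ¬x11} — ¬x6 is true.
  5. {¬x5, x6} — ¬x5 is true.
  6. {x4, ¬x12} — x4 is true.
  7. {x6, x10, ¬x11} — x10 is true.
  8. {x1, ¬x2, x12} — x1 is true.
  9. {x1, x10} — x1 is true.
  10. {x5, ¬x12, ¬x11} — ¬x11 is true.
  11. {x8, ¬x6} — x8 is true.
  12. {x1, x8} — x8 is true.
  13. {x12, ¬x7} — x12 is true.
  14. {x6, x1, ¬x10} — x1 is true.
  15. {x1, x6} — x1 is true.
  16. {x8, ¬x12} — x8 is true.
  17. {x11, x13} — x13 is true.
  18. {x7, x12} — x12 is true.
  19. {x9, x1, ¬x10} — x1 is true.
  20. {¬x8, ¬x5} — ¬x5 is true.
  21. {x10, x6} — x10 is true.
  22. {x1, x2, ¬x7} — x1 is true.

x1 = 1, x2 = 0, x3 = 1, x4 = 1, x5 = 0, x6 = 0, x7 = 1, x8 = 1, x9 = 0, x10 = 1, x11 = 0, x12 = 1, x13 = 1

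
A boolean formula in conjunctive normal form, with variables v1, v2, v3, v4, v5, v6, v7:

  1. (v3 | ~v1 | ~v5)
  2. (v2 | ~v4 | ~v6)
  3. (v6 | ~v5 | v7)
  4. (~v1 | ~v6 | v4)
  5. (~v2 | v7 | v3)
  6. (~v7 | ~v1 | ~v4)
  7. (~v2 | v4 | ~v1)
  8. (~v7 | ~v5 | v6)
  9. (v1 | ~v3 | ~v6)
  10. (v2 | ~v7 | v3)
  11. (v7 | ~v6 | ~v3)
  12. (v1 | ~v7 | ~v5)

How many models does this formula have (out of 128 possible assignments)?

22

Case analysis on v7 and v1:
  v7=1, v1=1: remaining (v2,v3,v4,v5,v6) ∈ {(0,1,0,0,0)} — 1.
  v7=1, v1=0: v4 free; 4 ways for (v2,v3,v5,v6) × 2^1 = 8.
  v7=0, v1=1: 5 of the 32 assignments to (v2,v3,v4,v5,v6) work.
  v7=0, v1=0: 8 of the 32 assignments to (v2,v3,v4,v5,v6) work.
Total: 1 + 8 + 5 + 8 = 22.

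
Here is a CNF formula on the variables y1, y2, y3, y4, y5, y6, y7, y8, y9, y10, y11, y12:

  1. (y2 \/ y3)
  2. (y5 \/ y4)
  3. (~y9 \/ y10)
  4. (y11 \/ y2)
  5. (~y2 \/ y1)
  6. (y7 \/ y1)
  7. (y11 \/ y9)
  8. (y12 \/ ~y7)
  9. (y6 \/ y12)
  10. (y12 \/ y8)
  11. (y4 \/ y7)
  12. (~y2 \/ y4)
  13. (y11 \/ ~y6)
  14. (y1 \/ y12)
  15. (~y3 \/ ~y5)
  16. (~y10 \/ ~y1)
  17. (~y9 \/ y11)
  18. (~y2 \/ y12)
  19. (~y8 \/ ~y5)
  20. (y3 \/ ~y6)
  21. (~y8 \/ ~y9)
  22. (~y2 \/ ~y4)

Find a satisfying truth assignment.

Pure literal: y11 appears only positively; assign y11 = True.
Set y1 = True and propagate.
  then y10 is forced to False.
  then y9 is forced to False.
Branch on y2: take y2 = False.
  then y3 is forced to True.
  then y5 is forced to False.
  then y4 is forced to True.
The remaining clauses are satisfied by y6 = True, y7 = False, y8 = True, y12 = False.
Every clause has at least one true literal under this assignment.

y1 = True, y2 = False, y3 = True, y4 = True, y5 = False, y6 = True, y7 = False, y8 = True, y9 = False, y10 = False, y11 = True, y12 = False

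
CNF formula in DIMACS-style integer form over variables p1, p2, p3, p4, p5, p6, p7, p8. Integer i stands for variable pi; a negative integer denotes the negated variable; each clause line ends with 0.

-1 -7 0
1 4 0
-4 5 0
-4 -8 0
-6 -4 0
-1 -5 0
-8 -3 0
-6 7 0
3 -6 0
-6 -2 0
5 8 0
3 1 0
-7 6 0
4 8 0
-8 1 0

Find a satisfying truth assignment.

p1=T, p2=T, p3=F, p4=F, p5=F, p6=F, p7=F, p8=T

Branch on p1: take p1 = True.
  then p7 is forced to False.
  then p5 is forced to False.
  then p4 is forced to False.
  then p6 is forced to False.
  then p8 is forced to True.
  then p3 is forced to False.
p2 is now unconstrained; take p2 = True.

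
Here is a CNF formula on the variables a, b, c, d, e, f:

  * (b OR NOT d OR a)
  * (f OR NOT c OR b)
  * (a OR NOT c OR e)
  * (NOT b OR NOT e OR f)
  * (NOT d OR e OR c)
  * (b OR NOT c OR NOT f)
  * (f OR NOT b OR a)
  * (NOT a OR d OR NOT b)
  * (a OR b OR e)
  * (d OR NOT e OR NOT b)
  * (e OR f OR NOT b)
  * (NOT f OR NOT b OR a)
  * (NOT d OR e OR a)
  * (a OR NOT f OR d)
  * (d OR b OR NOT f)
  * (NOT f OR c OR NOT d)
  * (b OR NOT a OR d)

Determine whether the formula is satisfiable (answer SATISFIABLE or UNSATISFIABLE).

Set a = True and propagate.
Try b = False.
  then d is forced to True.
The remaining clauses are satisfied by c = False, e = True, f = False.
Every clause has at least one true literal under this assignment.
So a = 1  b = 0  c = 0  d = 1  e = 1  f = 0 is a satisfying assignment.

SATISFIABLE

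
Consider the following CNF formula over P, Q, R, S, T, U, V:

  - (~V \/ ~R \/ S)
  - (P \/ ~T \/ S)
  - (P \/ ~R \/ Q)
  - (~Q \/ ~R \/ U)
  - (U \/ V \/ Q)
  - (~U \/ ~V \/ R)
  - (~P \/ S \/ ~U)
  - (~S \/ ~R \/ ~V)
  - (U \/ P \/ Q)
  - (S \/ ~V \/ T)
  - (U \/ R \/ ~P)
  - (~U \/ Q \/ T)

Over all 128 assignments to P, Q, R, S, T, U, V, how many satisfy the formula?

18

Case analysis on U and R:
  U=T, R=T: 6 of the 32 assignments to (P,Q,S,T,V) work.
  U=T, R=F: 7 of the 32 assignments to (P,Q,S,T,V) work.
  U=F, R=T: a clause becomes empty — 0.
  U=F, R=F: 5 of the 32 assignments to (P,Q,S,T,V) work.
Total: 6 + 7 + 0 + 5 = 18.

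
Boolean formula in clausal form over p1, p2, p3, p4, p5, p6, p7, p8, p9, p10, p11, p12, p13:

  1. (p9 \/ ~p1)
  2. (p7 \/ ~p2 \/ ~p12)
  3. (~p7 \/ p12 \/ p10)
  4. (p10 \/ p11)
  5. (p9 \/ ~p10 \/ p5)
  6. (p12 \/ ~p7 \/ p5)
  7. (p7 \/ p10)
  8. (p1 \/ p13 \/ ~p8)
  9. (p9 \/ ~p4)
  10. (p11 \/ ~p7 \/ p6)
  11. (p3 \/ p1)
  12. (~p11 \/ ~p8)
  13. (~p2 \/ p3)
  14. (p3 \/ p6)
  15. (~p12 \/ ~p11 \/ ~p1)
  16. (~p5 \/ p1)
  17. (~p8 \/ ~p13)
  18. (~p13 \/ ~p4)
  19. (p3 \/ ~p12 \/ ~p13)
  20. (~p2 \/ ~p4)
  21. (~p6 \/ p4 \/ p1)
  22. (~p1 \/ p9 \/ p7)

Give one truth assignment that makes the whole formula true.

Pure literal: p2 appears only negated; assign p2 = False.
p3 occurs only positively in the remaining clauses — set p3 = True.
Try p1 = True.
  then p9 is forced to True.
Try p4 = True.
  then p13 is forced to False.
Branch on p5: take p5 = True.
For the remaining variables, p6 = False, p7 = True, p8 = False, p10 = True, p11 = True, p12 = False works.
Check each clause:
  1. (p9 \/ ~p1) — p9 is true.
  2. (p7 \/ ~p12 \/ ~p2) — ~p12 is true.
  3. (p12 \/ p10 \/ ~p7) — p10 is true.
  4. (p10 \/ p11) — p10 is true.
  5. (~p10 \/ p9 \/ p5) — p9 is true.
  6. (p12 \/ ~p7 \/ p5) — p5 is true.
  7. (p7 \/ p10) — p10 is true.
  8. (~p8 \/ p1 \/ p13) — ~p8 is true.
  9. (~p4 \/ p9) — p9 is true.
  10. (~p7 \/ p11 \/ p6) — p11 is true.
  11. (p1 \/ p3) — p1 is true.
  12. (~p11 \/ ~p8) — ~p8 is true.
  13. (~p2 \/ p3) — p3 is true.
  14. (p3 \/ p6) — p3 is true.
  15. (~p12 \/ ~p11 \/ ~p1) — ~p12 is true.
  16. (~p5 \/ p1) — p1 is true.
  17. (~p8 \/ ~p13) — ~p8 is true.
  18. (~p13 \/ ~p4) — ~p13 is true.
  19. (~p12 \/ ~p13 \/ p3) — p3 is true.
  20. (~p4 \/ ~p2) — ~p2 is true.
  21. (p1 \/ p4 \/ ~p6) — p1 is true.
  22. (p7 \/ p9 \/ ~p1) — p9 is true.

p1=1  p2=0  p3=1  p4=1  p5=1  p6=0  p7=1  p8=0  p9=1  p10=1  p11=1  p12=0  p13=0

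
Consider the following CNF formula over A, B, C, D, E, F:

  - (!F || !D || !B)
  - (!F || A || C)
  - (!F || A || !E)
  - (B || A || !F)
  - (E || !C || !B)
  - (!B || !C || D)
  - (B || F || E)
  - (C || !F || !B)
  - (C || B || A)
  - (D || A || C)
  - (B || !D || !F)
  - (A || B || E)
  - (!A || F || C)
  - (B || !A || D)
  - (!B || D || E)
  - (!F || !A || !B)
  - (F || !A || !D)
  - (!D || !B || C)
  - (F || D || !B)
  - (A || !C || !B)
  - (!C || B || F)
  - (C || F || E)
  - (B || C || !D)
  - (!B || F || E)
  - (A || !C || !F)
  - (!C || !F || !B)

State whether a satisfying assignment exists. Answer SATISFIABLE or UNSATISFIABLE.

B = True:
  F = True:
    propagation gives D=False, C=False; an empty clause results — contradiction.
  F = False:
    propagation gives D=True, A=False, C=True; an empty clause results — contradiction.
B = False:
  A = True:
    propagation gives D=True, F=False; an empty clause results — contradiction.
  A = False:
    propagation gives F=False, E=True, C=True; an empty clause results — contradiction.
Every branch closes, so no satisfying assignment exists.

UNSATISFIABLE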